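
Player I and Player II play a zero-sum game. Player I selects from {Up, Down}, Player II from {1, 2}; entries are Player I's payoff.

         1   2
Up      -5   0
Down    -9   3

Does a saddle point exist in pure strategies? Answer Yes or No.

Row minima: Up → -5, Down → -9; maximin = -5.
Column maxima: 1 → -5, 2 → 3; minimax = -5.
maximin = minimax = -5, so a saddle point exists.

Yes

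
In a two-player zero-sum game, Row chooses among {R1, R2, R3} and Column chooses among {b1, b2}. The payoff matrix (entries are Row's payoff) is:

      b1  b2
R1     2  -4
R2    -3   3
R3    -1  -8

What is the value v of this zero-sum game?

Row minima: R1 → -4, R2 → -3, R3 → -8; maximin = -3.
Column maxima: b1 → 2, b2 → 3; minimax = 2.
-3 ≠ 2, so there is no saddle point; optimal play is mixed.
R3 is strictly dominated by R1, so Row never plays it.
On the remaining 2×2 (R1, R2 vs b1, b2):
Let Row play R1 with probability p. Expected payoff against b1: 2p + (-3)(1−p) = 5p − 3; against b2: (-4)p + 3(1−p) = −7p + 3.
Setting these equal: 5p − 3 = −7p + 3 ⇒ 12p = 6 ⇒ p = 1/2, and the value is (5)·(1/2) − 3 = -1/2.
For Column: with q = P(b1), equating R1's and R2's payoffs gives 6q − 4 = −6q + 3 ⇒ q = 7/12.

-1/2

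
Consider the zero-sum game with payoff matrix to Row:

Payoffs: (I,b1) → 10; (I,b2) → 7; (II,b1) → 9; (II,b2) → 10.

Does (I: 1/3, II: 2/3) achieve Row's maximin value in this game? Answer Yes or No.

Against b1 this mix gives (1/3)·10 + (2/3)·9 = 28/3.
Against b2 this mix gives (1/3)·7 + (2/3)·10 = 9.
Column will play b2, holding Row to 9. Shifting weight toward the row that does better against b2 would raise this floor (the equalizing mix achieves 37/4 against both b2 and b1), so the proposed strategy is not optimal.

No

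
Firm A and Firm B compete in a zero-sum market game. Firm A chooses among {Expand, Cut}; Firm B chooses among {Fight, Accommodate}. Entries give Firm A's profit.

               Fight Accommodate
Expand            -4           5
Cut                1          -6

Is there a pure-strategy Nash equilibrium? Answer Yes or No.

No

Row minima: Expand → -4, Cut → -6; maximin = -4.
Column maxima: Fight → 1, Accommodate → 5; minimax = 1.
-4 ≠ 1, so no pure-strategy equilibrium exists.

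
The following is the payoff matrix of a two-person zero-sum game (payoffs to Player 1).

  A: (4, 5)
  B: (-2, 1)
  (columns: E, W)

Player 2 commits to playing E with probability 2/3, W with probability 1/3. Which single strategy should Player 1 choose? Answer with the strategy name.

A

Expected payoff of A: (2/3)·4 + (1/3)·5 = 13/3.
Expected payoff of B: (2/3)·(-2) + (1/3)·1 = -1.
The largest is 13/3, so Player 1's best response is A.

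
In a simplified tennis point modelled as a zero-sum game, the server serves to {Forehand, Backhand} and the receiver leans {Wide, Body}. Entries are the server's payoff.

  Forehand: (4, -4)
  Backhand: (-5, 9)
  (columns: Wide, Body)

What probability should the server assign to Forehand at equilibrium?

7/11

Row minima: Forehand → -4, Backhand → -5; maximin = -4.
Column maxima: Wide → 4, Body → 9; minimax = 4.
-4 ≠ 4, so there is no saddle point; optimal play is mixed.
Let the server play Forehand with probability p. Expected payoff against Wide: 4p + (-5)(1−p) = 9p − 5; against Body: (-4)p + 9(1−p) = −13p + 9.
Setting these equal: 9p − 5 = −13p + 9 ⇒ 22p = 14 ⇒ p = 7/11, and the value is (9)·(7/11) − 5 = 8/11.
For the receiver: with q = P(Wide), equating Forehand's and Backhand's payoffs gives 8q − 4 = −14q + 9 ⇒ q = 13/22.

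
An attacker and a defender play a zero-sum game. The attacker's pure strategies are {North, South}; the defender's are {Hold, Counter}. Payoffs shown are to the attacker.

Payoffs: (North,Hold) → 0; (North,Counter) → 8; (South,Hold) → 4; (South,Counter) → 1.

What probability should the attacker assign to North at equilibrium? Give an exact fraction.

Row minima: North → 0, South → 1; maximin = 1.
Column maxima: Hold → 4, Counter → 8; minimax = 4.
1 ≠ 4, so there is no saddle point; optimal play is mixed.
Let the attacker play North with probability p. Expected payoff against Hold: 0p + 4(1−p) = −4p + 4; against Counter: 8p + 1(1−p) = 7p + 1.
Setting these equal: −4p + 4 = 7p + 1 ⇒ −11p = -3 ⇒ p = 3/11, and the value is (-4)·(3/11) + 4 = 32/11.
For the defender: with q = P(Hold), equating North's and South's payoffs gives −8q + 8 = 3q + 1 ⇒ q = 7/11.

3/11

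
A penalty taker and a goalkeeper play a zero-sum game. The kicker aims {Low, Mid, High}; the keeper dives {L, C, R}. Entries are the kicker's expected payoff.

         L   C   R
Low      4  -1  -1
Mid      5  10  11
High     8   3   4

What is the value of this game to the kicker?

13/2

Row minima: Low → -1, Mid → 5, High → 3; maximin = 5.
Column maxima: L → 8, C → 10, R → 11; minimax = 8.
5 ≠ 8, so there is no saddle point; optimal play is mixed.
Low is strictly dominated by Mid, so the kicker never plays it.
With Low eliminated, R is strictly dominated by C (it gives the kicker strictly more in every remaining row), so the keeper never plays it.
On the remaining 2×2 (Mid, High vs L, C):
Let the kicker play Mid with probability p. Expected payoff against L: 5p + 8(1−p) = −3p + 8; against C: 10p + 3(1−p) = 7p + 3.
Setting these equal: −3p + 8 = 7p + 3 ⇒ −10p = -5 ⇒ p = 1/2, and the value is (-3)·(1/2) + 8 = 13/2.
For the keeper: with q = P(L), equating Mid's and High's payoffs gives −5q + 10 = 5q + 3 ⇒ q = 7/10.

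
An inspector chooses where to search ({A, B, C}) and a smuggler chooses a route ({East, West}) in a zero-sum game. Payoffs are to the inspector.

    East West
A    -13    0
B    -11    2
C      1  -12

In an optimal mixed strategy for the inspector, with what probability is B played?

1/2

Row minima: A → -13, B → -11, C → -12; maximin = -11.
Column maxima: East → 1, West → 2; minimax = 1.
-11 ≠ 1, so there is no saddle point; optimal play is mixed.
A is strictly dominated by B, so the inspector never plays it.
On the remaining 2×2 (B, C vs East, West):
Let the inspector play B with probability p. Expected payoff against East: (-11)p + 1(1−p) = −12p + 1; against West: 2p + (-12)(1−p) = 14p − 12.
Setting these equal: −12p + 1 = 14p − 12 ⇒ −26p = -13 ⇒ p = 1/2, and the value is (-12)·(1/2) + 1 = -5.
For the smuggler: with q = P(East), equating B's and C's payoffs gives −13q + 2 = 13q − 12 ⇒ q = 7/13.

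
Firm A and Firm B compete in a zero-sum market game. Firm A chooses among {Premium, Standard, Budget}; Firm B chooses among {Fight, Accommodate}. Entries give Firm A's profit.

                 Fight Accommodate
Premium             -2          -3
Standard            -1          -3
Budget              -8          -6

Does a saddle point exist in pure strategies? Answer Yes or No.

Yes

Row minima: Premium → -3, Standard → -3, Budget → -8; maximin = -3.
Column maxima: Fight → -1, Accommodate → -3; minimax = -3.
maximin = minimax = -3, so a saddle point exists.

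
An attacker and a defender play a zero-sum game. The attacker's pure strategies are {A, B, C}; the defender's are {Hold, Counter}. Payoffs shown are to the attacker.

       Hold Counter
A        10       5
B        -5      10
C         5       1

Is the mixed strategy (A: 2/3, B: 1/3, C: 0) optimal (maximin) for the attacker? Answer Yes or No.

No

Against Hold this mix gives (2/3)·10 + (1/3)·(-5) = 5.
Against Counter this mix gives (2/3)·5 + (1/3)·10 = 20/3.
The defender will play Hold, holding the attacker to 5. Shifting weight toward the row that does better against Hold would raise this floor (the equalizing mix achieves 25/4 against both Hold and Counter), so the proposed strategy is not optimal.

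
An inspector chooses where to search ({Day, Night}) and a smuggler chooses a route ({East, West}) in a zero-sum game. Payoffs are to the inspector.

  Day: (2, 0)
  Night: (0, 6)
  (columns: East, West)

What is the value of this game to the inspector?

Row minima: Day → 0, Night → 0; maximin = 0.
Column maxima: East → 2, West → 6; minimax = 2.
0 ≠ 2, so there is no saddle point; optimal play is mixed.
Let the inspector play Day with probability p. Expected payoff against East: 2p + 0(1−p) = 2p; against West: 0p + 6(1−p) = −6p + 6.
Setting these equal: 2p = −6p + 6 ⇒ 8p = 6 ⇒ p = 3/4, and the value is (2)·(3/4) = 3/2.
For the smuggler: with q = P(East), equating Day's and Night's payoffs gives 2q = −6q + 6 ⇒ q = 3/4.

3/2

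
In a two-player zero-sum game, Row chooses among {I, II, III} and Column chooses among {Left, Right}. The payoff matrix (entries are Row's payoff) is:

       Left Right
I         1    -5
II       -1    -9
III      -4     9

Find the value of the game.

Row minima: I → -5, II → -9, III → -4; maximin = -4.
Column maxima: Left → 1, Right → 9; minimax = 1.
-4 ≠ 1, so there is no saddle point; optimal play is mixed.
II is strictly dominated by I, so Row never plays it.
On the remaining 2×2 (I, III vs Left, Right):
Let Row play I with probability p. Expected payoff against Left: 1p + (-4)(1−p) = 5p − 4; against Right: (-5)p + 9(1−p) = −14p + 9.
Setting these equal: 5p − 4 = −14p + 9 ⇒ 19p = 13 ⇒ p = 13/19, and the value is (5)·(13/19) − 4 = -11/19.
For Column: with q = P(Left), equating I's and III's payoffs gives 6q − 5 = −13q + 9 ⇒ q = 14/19.

-11/19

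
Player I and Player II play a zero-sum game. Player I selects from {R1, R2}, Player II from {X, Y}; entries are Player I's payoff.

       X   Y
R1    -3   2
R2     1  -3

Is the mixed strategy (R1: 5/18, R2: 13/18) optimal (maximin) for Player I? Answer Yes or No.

Against X this mix gives (5/18)·(-3) + (13/18)·1 = -1/9.
Against Y this mix gives (5/18)·2 + (13/18)·(-3) = -29/18.
Player II will play Y, holding Player I to -29/18. Shifting weight toward the row that does better against Y would raise this floor (the equalizing mix achieves -7/9 against both Y and X), so the proposed strategy is not optimal.

No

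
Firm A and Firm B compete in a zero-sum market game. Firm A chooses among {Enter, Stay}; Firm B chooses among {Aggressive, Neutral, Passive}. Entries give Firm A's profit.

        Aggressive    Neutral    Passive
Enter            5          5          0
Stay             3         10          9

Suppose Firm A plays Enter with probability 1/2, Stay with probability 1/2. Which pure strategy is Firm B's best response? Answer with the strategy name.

If Firm B plays Aggressive, Firm A's expected payoff is (1/2)·5 + (1/2)·3 = 4.
If Firm B plays Neutral, Firm A's expected payoff is (1/2)·5 + (1/2)·10 = 15/2.
If Firm B plays Passive, Firm A's expected payoff is (1/2)·0 + (1/2)·9 = 9/2.
Firm B minimizes Firm A's payoff; the smallest is 4, so the best response is Aggressive.

Aggressive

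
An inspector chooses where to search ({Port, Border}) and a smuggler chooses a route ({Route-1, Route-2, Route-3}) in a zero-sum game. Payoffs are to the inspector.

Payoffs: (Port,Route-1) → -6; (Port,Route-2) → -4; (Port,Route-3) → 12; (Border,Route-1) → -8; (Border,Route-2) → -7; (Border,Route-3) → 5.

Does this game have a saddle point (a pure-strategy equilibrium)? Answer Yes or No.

Row minima: Port → -6, Border → -8; maximin = -6.
Column maxima: Route-1 → -6, Route-2 → -4, Route-3 → 12; minimax = -6.
maximin = minimax = -6, so a saddle point exists.

Yes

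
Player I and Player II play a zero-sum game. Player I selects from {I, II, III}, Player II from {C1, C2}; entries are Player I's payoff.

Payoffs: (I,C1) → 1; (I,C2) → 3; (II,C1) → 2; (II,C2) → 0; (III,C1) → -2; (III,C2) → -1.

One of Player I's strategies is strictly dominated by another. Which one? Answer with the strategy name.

III

I gives a strictly higher payoff than III against every column: 1 > -2, 3 > -1.
So III is strictly dominated and Player I never plays it.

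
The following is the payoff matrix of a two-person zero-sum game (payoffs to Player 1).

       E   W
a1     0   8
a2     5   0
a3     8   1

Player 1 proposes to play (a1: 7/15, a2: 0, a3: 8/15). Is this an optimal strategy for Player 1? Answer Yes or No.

Yes

Against E this mix gives (7/15)·0 + (8/15)·8 = 64/15.
Against W this mix gives (7/15)·8 + (8/15)·1 = 64/15.
All of Player 2's active replies (E, W) yield 64/15, and no column does worse for Player 1. The mix makes Player 2 indifferent and guarantees 64/15, so it is optimal.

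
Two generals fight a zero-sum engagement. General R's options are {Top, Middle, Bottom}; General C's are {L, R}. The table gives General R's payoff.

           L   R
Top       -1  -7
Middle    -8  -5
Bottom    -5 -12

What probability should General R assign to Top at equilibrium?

Row minima: Top → -7, Middle → -8, Bottom → -12; maximin = -7.
Column maxima: L → -1, R → -5; minimax = -5.
-7 ≠ -5, so there is no saddle point; optimal play is mixed.
Bottom is strictly dominated by Top, so General R never plays it.
On the remaining 2×2 (Top, Middle vs L, R):
Let General R play Top with probability p. Expected payoff against L: (-1)p + (-8)(1−p) = 7p − 8; against R: (-7)p + (-5)(1−p) = −2p − 5.
Setting these equal: 7p − 8 = −2p − 5 ⇒ 9p = 3 ⇒ p = 1/3, and the value is (7)·(1/3) − 8 = -17/3.
For General C: with q = P(L), equating Top's and Middle's payoffs gives 6q − 7 = −3q − 5 ⇒ q = 2/9.

1/3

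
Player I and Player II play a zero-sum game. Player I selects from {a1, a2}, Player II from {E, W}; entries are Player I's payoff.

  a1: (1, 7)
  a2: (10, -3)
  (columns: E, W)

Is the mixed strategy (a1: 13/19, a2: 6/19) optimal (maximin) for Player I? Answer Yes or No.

Yes

Against E this mix gives (13/19)·1 + (6/19)·10 = 73/19.
Against W this mix gives (13/19)·7 + (6/19)·(-3) = 73/19.
All of Player II's active replies (E, W) yield 73/19, and no column does worse for Player I. The mix makes Player II indifferent and guarantees 73/19, so it is optimal.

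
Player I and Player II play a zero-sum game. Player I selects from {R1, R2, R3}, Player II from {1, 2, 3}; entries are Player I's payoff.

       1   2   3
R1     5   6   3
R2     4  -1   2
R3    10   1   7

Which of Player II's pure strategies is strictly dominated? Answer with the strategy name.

3 holds Player I's payoff strictly below 1 in every row: 3 < 5, 2 < 4, 7 < 10.
So 1 is strictly dominated for Player II.

1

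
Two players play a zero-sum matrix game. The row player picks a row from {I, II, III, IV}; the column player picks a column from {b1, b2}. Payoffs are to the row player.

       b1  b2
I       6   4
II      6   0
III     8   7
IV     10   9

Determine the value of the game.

9

Row minima: I → 4, II → 0, III → 7, IV → 9; maximin = 9.
Column maxima: b1 → 10, b2 → 9; minimax = 9.
Since maximin = minimax = 9, there is a saddle point and the value is 9.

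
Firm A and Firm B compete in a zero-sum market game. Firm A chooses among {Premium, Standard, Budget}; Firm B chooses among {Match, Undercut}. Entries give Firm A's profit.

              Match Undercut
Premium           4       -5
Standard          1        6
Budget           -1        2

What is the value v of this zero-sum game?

29/14

Row minima: Premium → -5, Standard → 1, Budget → -1; maximin = 1.
Column maxima: Match → 4, Undercut → 6; minimax = 4.
1 ≠ 4, so there is no saddle point; optimal play is mixed.
Budget is strictly dominated by Standard, so Firm A never plays it.
On the remaining 2×2 (Premium, Standard vs Match, Undercut):
Let Firm A play Premium with probability p. Expected payoff against Match: 4p + 1(1−p) = 3p + 1; against Undercut: (-5)p + 6(1−p) = −11p + 6.
Setting these equal: 3p + 1 = −11p + 6 ⇒ 14p = 5 ⇒ p = 5/14, and the value is (3)·(5/14) + 1 = 29/14.
For Firm B: with q = P(Match), equating Premium's and Standard's payoffs gives 9q − 5 = −5q + 6 ⇒ q = 11/14.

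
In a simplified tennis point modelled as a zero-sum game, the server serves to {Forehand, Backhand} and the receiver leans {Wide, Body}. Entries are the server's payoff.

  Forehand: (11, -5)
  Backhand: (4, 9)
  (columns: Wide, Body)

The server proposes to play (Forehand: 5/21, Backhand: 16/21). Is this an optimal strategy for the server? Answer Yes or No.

Against Wide this mix gives (5/21)·11 + (16/21)·4 = 17/3.
Against Body this mix gives (5/21)·(-5) + (16/21)·9 = 17/3.
All of the receiver's active replies (Wide, Body) yield 17/3, and no column does worse for the server. The mix makes the receiver indifferent and guarantees 17/3, so it is optimal.

Yes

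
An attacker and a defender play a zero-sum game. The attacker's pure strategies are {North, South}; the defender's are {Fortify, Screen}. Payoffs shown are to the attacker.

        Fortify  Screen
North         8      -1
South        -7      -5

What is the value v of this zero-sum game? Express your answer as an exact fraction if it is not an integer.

-1

Row minima: North → -1, South → -7; maximin = -1.
Column maxima: Fortify → 8, Screen → -1; minimax = -1.
Since maximin = minimax = -1, there is a saddle point and the value is -1.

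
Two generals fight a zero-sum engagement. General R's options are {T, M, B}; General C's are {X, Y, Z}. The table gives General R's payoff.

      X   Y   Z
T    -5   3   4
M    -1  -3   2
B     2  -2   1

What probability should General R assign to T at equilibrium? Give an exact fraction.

1/3

Row minima: T → -5, M → -3, B → -2; maximin = -2.
Column maxima: X → 2, Y → 3, Z → 4; minimax = 2.
-2 ≠ 2, so there is no saddle point; optimal play is mixed.
Z is strictly dominated by Y (it gives General R strictly more in every row), so General C never plays it.
With Z eliminated, M is strictly dominated by B (B gives General R strictly more in every remaining column), so General R never plays it.
On the remaining 2×2 (T, B vs X, Y):
Let General R play T with probability p. Expected payoff against X: (-5)p + 2(1−p) = −7p + 2; against Y: 3p + (-2)(1−p) = 5p − 2.
Setting these equal: −7p + 2 = 5p − 2 ⇒ −12p = -4 ⇒ p = 1/3, and the value is (-7)·(1/3) + 2 = -1/3.
For General C: with q = P(X), equating T's and B's payoffs gives −8q + 3 = 4q − 2 ⇒ q = 5/12.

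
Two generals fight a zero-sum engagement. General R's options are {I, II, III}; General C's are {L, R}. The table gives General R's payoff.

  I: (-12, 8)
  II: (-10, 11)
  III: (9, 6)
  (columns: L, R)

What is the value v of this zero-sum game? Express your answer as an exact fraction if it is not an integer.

Row minima: I → -12, II → -10, III → 6; maximin = 6.
Column maxima: L → 9, R → 11; minimax = 9.
6 ≠ 9, so there is no saddle point; optimal play is mixed.
I is strictly dominated by II, so General R never plays it.
On the remaining 2×2 (II, III vs L, R):
Let General R play II with probability p. Expected payoff against L: (-10)p + 9(1−p) = −19p + 9; against R: 11p + 6(1−p) = 5p + 6.
Setting these equal: −19p + 9 = 5p + 6 ⇒ −24p = -3 ⇒ p = 1/8, and the value is (-19)·(1/8) + 9 = 53/8.
For General C: with q = P(L), equating II's and III's payoffs gives −21q + 11 = 3q + 6 ⇒ q = 5/24.

53/8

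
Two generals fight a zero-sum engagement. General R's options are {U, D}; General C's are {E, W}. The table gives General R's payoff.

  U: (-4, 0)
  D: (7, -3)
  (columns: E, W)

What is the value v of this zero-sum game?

Row minima: U → -4, D → -3; maximin = -3.
Column maxima: E → 7, W → 0; minimax = 0.
-3 ≠ 0, so there is no saddle point; optimal play is mixed.
Let General R play U with probability p. Expected payoff against E: (-4)p + 7(1−p) = −11p + 7; against W: 0p + (-3)(1−p) = 3p − 3.
Setting these equal: −11p + 7 = 3p − 3 ⇒ −14p = -10 ⇒ p = 5/7, and the value is (-11)·(5/7) + 7 = -6/7.
For General C: with q = P(E), equating U's and D's payoffs gives −4q = 10q − 3 ⇒ q = 3/14.

-6/7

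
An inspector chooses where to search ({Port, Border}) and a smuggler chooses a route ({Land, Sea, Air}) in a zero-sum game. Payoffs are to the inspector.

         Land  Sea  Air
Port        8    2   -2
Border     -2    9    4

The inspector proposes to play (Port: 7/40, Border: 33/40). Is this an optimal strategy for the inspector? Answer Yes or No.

Against Land this mix gives (7/40)·8 + (33/40)·(-2) = -1/4.
Against Sea this mix gives (7/40)·2 + (33/40)·9 = 311/40.
Against Air this mix gives (7/40)·(-2) + (33/40)·4 = 59/20.
The smuggler will play Land, holding the inspector to -1/4. Shifting weight toward the row that does better against Land would raise this floor (the equalizing mix achieves 7/4 against both Land and Air), so the proposed strategy is not optimal.

No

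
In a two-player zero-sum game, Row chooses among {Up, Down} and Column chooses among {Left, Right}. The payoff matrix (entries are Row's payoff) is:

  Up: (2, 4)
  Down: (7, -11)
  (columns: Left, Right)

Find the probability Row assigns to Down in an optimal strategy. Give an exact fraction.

Row minima: Up → 2, Down → -11; maximin = 2.
Column maxima: Left → 7, Right → 4; minimax = 4.
2 ≠ 4, so there is no saddle point; optimal play is mixed.
Let Row play Up with probability p. Expected payoff against Left: 2p + 7(1−p) = −5p + 7; against Right: 4p + (-11)(1−p) = 15p − 11.
Setting these equal: −5p + 7 = 15p − 11 ⇒ −20p = -18 ⇒ p = 9/10, and the value is (-5)·(9/10) + 7 = 5/2.
For Column: with q = P(Left), equating Up's and Down's payoffs gives −2q + 4 = 18q − 11 ⇒ q = 3/4.

1/10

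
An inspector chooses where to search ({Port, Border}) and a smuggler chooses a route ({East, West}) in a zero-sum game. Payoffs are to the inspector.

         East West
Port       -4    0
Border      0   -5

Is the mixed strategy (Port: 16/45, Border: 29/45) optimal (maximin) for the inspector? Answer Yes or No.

No

Against East this mix gives (16/45)·(-4) + (29/45)·0 = -64/45.
Against West this mix gives (16/45)·0 + (29/45)·(-5) = -29/9.
The smuggler will play West, holding the inspector to -29/9. Shifting weight toward the row that does better against West would raise this floor (the equalizing mix achieves -20/9 against both West and East), so the proposed strategy is not optimal.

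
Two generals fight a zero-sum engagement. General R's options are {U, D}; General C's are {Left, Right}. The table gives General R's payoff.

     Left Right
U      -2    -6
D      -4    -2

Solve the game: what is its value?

Row minima: U → -6, D → -4; maximin = -4.
Column maxima: Left → -2, Right → -2; minimax = -2.
-4 ≠ -2, so there is no saddle point; optimal play is mixed.
Let General R play U with probability p. Expected payoff against Left: (-2)p + (-4)(1−p) = 2p − 4; against Right: (-6)p + (-2)(1−p) = −4p − 2.
Setting these equal: 2p − 4 = −4p − 2 ⇒ 6p = 2 ⇒ p = 1/3, and the value is (2)·(1/3) − 4 = -10/3.
For General C: with q = P(Left), equating U's and D's payoffs gives 4q − 6 = −2q − 2 ⇒ q = 2/3.

-10/3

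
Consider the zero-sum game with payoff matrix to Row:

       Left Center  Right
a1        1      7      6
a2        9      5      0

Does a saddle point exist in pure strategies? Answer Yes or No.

No

Row minima: a1 → 1, a2 → 0; maximin = 1.
Column maxima: Left → 9, Center → 7, Right → 6; minimax = 6.
1 ≠ 6, so no pure-strategy equilibrium exists.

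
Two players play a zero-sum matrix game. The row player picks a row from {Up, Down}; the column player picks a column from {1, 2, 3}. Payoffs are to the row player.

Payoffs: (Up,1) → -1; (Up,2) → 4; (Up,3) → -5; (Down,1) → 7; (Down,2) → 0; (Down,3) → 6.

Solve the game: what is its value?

8/5

Row minima: Up → -5, Down → 0; maximin = 0.
Column maxima: 1 → 7, 2 → 4, 3 → 6; minimax = 4.
0 ≠ 4, so there is no saddle point; optimal play is mixed.
1 is strictly dominated by 3 (it gives the row player strictly more in every row), so the column player never plays it.
On the remaining 2×2 (Up, Down vs 2, 3):
Let the row player play Up with probability p. Expected payoff against 2: 4p + 0(1−p) = 4p; against 3: (-5)p + 6(1−p) = −11p + 6.
Setting these equal: 4p = −11p + 6 ⇒ 15p = 6 ⇒ p = 2/5, and the value is (4)·(2/5) = 8/5.
For the column player: with q = P(2), equating Up's and Down's payoffs gives 9q − 5 = −6q + 6 ⇒ q = 11/15.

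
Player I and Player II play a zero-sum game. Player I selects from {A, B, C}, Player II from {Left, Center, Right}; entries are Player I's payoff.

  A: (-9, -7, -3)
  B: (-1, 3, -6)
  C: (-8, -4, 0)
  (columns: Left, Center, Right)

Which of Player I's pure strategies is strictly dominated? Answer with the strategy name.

C gives a strictly higher payoff than A against every column: -8 > -9, -4 > -7, 0 > -3.
So A is strictly dominated and Player I never plays it.

A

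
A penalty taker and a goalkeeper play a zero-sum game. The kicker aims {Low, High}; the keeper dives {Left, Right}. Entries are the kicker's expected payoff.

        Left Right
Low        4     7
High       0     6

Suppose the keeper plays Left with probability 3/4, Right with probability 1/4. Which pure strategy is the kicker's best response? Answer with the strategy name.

Low

Expected payoff of Low: (3/4)·4 + (1/4)·7 = 19/4.
Expected payoff of High: (3/4)·0 + (1/4)·6 = 3/2.
The largest is 19/4, so the kicker's best response is Low.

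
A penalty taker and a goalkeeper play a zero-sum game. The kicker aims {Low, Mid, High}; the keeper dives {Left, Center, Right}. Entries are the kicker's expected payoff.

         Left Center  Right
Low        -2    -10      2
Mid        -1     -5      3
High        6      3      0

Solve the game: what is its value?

Row minima: Low → -10, Mid → -5, High → 0; maximin = 0.
Column maxima: Left → 6, Center → 3, Right → 3; minimax = 3.
0 ≠ 3, so there is no saddle point; optimal play is mixed.
Low is strictly dominated by Mid, so the kicker never plays it.
Left is strictly dominated by Center (it gives the kicker strictly more in every row), so the keeper never plays it.
On the remaining 2×2 (Mid, High vs Center, Right):
Let the kicker play Mid with probability p. Expected payoff against Center: (-5)p + 3(1−p) = −8p + 3; against Right: 3p + 0(1−p) = 3p.
Setting these equal: −8p + 3 = 3p ⇒ −11p = -3 ⇒ p = 3/11, and the value is (-8)·(3/11) + 3 = 9/11.
For the keeper: with q = P(Center), equating Mid's and High's payoffs gives −8q + 3 = 3q ⇒ q = 3/11.

9/11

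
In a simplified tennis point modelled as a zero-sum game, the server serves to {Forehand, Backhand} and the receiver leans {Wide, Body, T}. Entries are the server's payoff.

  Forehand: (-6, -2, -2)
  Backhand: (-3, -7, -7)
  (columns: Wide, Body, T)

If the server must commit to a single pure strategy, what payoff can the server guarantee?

Row minima: Forehand → -6, Backhand → -7.
The best of these is -6.

-6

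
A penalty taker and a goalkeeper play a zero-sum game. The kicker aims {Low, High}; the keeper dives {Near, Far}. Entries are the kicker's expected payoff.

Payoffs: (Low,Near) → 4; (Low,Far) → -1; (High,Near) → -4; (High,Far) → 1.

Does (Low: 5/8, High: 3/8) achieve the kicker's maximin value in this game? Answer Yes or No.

Against Near this mix gives (5/8)·4 + (3/8)·(-4) = 1.
Against Far this mix gives (5/8)·(-1) + (3/8)·1 = -1/4.
The keeper will play Far, holding the kicker to -1/4. Shifting weight toward the row that does better against Far would raise this floor (the equalizing mix achieves 0 against both Far and Near), so the proposed strategy is not optimal.

No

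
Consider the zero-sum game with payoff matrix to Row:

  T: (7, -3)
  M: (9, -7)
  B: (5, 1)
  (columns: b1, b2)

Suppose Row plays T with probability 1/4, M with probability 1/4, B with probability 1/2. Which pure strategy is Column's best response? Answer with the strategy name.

b2

If Column plays b1, Row's expected payoff is (1/4)·7 + (1/4)·9 + (1/2)·5 = 13/2.
If Column plays b2, Row's expected payoff is (1/4)·(-3) + (1/4)·(-7) + (1/2)·1 = -2.
Column minimizes Row's payoff; the smallest is -2, so the best response is b2.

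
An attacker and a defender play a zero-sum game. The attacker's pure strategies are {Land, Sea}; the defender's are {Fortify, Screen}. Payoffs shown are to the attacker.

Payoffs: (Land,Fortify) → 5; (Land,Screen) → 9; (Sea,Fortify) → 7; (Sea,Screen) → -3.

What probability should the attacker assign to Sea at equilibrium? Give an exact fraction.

Row minima: Land → 5, Sea → -3; maximin = 5.
Column maxima: Fortify → 7, Screen → 9; minimax = 7.
5 ≠ 7, so there is no saddle point; optimal play is mixed.
Let the attacker play Land with probability p. Expected payoff against Fortify: 5p + 7(1−p) = −2p + 7; against Screen: 9p + (-3)(1−p) = 12p − 3.
Setting these equal: −2p + 7 = 12p − 3 ⇒ −14p = -10 ⇒ p = 5/7, and the value is (-2)·(5/7) + 7 = 39/7.
For the defender: with q = P(Fortify), equating Land's and Sea's payoffs gives −4q + 9 = 10q − 3 ⇒ q = 6/7.

2/7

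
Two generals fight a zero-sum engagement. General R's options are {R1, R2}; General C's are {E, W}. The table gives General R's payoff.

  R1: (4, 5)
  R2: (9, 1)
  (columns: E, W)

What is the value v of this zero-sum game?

Row minima: R1 → 4, R2 → 1; maximin = 4.
Column maxima: E → 9, W → 5; minimax = 5.
4 ≠ 5, so there is no saddle point; optimal play is mixed.
Let General R play R1 with probability p. Expected payoff against E: 4p + 9(1−p) = −5p + 9; against W: 5p + 1(1−p) = 4p + 1.
Setting these equal: −5p + 9 = 4p + 1 ⇒ −9p = -8 ⇒ p = 8/9, and the value is (-5)·(8/9) + 9 = 41/9.
For General C: with q = P(E), equating R1's and R2's payoffs gives −q + 5 = 8q + 1 ⇒ q = 4/9.

41/9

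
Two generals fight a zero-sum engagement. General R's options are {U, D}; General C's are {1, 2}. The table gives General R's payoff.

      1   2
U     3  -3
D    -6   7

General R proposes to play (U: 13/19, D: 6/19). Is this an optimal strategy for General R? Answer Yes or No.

Yes

Against 1 this mix gives (13/19)·3 + (6/19)·(-6) = 3/19.
Against 2 this mix gives (13/19)·(-3) + (6/19)·7 = 3/19.
All of General C's active replies (1, 2) yield 3/19, and no column does worse for General R. The mix makes General C indifferent and guarantees 3/19, so it is optimal.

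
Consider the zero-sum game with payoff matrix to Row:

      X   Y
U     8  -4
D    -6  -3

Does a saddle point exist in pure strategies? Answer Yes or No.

No

Row minima: U → -4, D → -6; maximin = -4.
Column maxima: X → 8, Y → -3; minimax = -3.
-4 ≠ -3, so no pure-strategy equilibrium exists.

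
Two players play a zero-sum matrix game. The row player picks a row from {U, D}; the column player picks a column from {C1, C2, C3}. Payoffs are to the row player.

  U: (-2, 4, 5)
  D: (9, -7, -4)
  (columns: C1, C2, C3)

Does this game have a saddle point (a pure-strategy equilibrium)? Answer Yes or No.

No

Row minima: U → -2, D → -7; maximin = -2.
Column maxima: C1 → 9, C2 → 4, C3 → 5; minimax = 4.
-2 ≠ 4, so no pure-strategy equilibrium exists.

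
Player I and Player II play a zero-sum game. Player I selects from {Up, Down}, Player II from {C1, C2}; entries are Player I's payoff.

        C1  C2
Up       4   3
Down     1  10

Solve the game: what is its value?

37/10

Row minima: Up → 3, Down → 1; maximin = 3.
Column maxima: C1 → 4, C2 → 10; minimax = 4.
3 ≠ 4, so there is no saddle point; optimal play is mixed.
Let Player I play Up with probability p. Expected payoff against C1: 4p + 1(1−p) = 3p + 1; against C2: 3p + 10(1−p) = −7p + 10.
Setting these equal: 3p + 1 = −7p + 10 ⇒ 10p = 9 ⇒ p = 9/10, and the value is (3)·(9/10) + 1 = 37/10.
For Player II: with q = P(C1), equating Up's and Down's payoffs gives q + 3 = −9q + 10 ⇒ q = 7/10.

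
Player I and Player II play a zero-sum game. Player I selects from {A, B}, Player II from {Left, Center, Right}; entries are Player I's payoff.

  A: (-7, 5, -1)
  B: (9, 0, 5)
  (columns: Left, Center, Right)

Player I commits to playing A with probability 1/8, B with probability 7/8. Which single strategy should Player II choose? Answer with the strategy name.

If Player II plays Left, Player I's expected payoff is (1/8)·(-7) + (7/8)·9 = 7.
If Player II plays Center, Player I's expected payoff is (1/8)·5 + (7/8)·0 = 5/8.
If Player II plays Right, Player I's expected payoff is (1/8)·(-1) + (7/8)·5 = 17/4.
Player II minimizes Player I's payoff; the smallest is 5/8, so the best response is Center.

Center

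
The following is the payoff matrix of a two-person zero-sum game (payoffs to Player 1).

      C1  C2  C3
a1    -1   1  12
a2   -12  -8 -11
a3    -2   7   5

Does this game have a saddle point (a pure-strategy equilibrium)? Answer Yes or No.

Row minima: a1 → -1, a2 → -12, a3 → -2; maximin = -1.
Column maxima: C1 → -1, C2 → 7, C3 → 12; minimax = -1.
maximin = minimax = -1, so a saddle point exists.

Yes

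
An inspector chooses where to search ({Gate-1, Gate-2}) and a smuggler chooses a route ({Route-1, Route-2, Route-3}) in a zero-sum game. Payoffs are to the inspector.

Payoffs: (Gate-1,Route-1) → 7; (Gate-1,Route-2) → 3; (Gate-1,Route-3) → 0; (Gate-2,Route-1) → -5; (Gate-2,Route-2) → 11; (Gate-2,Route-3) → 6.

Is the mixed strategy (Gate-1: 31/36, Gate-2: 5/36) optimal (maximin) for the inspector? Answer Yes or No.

Against Route-1 this mix gives (31/36)·7 + (5/36)·(-5) = 16/3.
Against Route-2 this mix gives (31/36)·3 + (5/36)·11 = 37/9.
Against Route-3 this mix gives (31/36)·0 + (5/36)·6 = 5/6.
The smuggler will play Route-3, holding the inspector to 5/6. Shifting weight toward the row that does better against Route-3 would raise this floor (the equalizing mix achieves 7/3 against both Route-3 and Route-1), so the proposed strategy is not optimal.

No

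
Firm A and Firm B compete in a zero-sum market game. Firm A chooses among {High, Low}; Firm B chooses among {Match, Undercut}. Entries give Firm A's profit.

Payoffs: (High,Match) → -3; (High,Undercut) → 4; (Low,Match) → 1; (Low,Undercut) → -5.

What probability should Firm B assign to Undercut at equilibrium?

Row minima: High → -3, Low → -5; maximin = -3.
Column maxima: Match → 1, Undercut → 4; minimax = 1.
-3 ≠ 1, so there is no saddle point; optimal play is mixed.
Let Firm A play High with probability p. Expected payoff against Match: (-3)p + 1(1−p) = −4p + 1; against Undercut: 4p + (-5)(1−p) = 9p − 5.
Setting these equal: −4p + 1 = 9p − 5 ⇒ −13p = -6 ⇒ p = 6/13, and the value is (-4)·(6/13) + 1 = -11/13.
For Firm B: with q = P(Match), equating High's and Low's payoffs gives −7q + 4 = 6q − 5 ⇒ q = 9/13.

4/13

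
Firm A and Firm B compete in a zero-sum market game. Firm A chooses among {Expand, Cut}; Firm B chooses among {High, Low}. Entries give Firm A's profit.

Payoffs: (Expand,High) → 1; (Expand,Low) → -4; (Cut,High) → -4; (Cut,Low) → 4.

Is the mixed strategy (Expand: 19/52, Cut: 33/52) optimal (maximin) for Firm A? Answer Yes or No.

Against High this mix gives (19/52)·1 + (33/52)·(-4) = -113/52.
Against Low this mix gives (19/52)·(-4) + (33/52)·4 = 14/13.
Firm B will play High, holding Firm A to -113/52. Shifting weight toward the row that does better against High would raise this floor (the equalizing mix achieves -12/13 against both High and Low), so the proposed strategy is not optimal.

No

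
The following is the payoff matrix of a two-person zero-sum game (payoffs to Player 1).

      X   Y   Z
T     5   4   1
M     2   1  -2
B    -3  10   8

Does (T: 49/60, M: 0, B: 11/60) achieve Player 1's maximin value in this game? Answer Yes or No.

No

Against X this mix gives (49/60)·5 + (11/60)·(-3) = 53/15.
Against Y this mix gives (49/60)·4 + (11/60)·10 = 51/10.
Against Z this mix gives (49/60)·1 + (11/60)·8 = 137/60.
Player 2 will play Z, holding Player 1 to 137/60. Shifting weight toward the row that does better against Z would raise this floor (the equalizing mix achieves 43/15 against both Z and X), so the proposed strategy is not optimal.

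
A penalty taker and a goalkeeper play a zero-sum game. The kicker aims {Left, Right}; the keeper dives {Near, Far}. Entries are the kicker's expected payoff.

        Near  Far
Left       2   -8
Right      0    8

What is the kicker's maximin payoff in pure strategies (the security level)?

Row minima: Left → -8, Right → 0.
The best of these is 0.

0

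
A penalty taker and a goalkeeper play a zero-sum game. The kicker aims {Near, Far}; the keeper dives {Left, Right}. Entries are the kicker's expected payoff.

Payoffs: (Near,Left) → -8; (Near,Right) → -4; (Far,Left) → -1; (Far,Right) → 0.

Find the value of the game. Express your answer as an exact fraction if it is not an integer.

-1

Row minima: Near → -8, Far → -1; maximin = -1.
Column maxima: Left → -1, Right → 0; minimax = -1.
Since maximin = minimax = -1, there is a saddle point and the value is -1.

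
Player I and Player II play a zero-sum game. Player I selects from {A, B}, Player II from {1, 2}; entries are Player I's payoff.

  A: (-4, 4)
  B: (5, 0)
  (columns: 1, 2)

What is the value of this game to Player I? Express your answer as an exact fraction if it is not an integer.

20/13

Row minima: A → -4, B → 0; maximin = 0.
Column maxima: 1 → 5, 2 → 4; minimax = 4.
0 ≠ 4, so there is no saddle point; optimal play is mixed.
Let Player I play A with probability p. Expected payoff against 1: (-4)p + 5(1−p) = −9p + 5; against 2: 4p + 0(1−p) = 4p.
Setting these equal: −9p + 5 = 4p ⇒ −13p = -5 ⇒ p = 5/13, and the value is (-9)·(5/13) + 5 = 20/13.
For Player II: with q = P(1), equating A's and B's payoffs gives −8q + 4 = 5q ⇒ q = 4/13.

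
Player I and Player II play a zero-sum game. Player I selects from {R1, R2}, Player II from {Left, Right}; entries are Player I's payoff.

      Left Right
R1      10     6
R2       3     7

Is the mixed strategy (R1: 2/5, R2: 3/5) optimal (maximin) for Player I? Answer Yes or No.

Against Left this mix gives (2/5)·10 + (3/5)·3 = 29/5.
Against Right this mix gives (2/5)·6 + (3/5)·7 = 33/5.
Player II will play Left, holding Player I to 29/5. Shifting weight toward the row that does better against Left would raise this floor (the equalizing mix achieves 13/2 against both Left and Right), so the proposed strategy is not optimal.

No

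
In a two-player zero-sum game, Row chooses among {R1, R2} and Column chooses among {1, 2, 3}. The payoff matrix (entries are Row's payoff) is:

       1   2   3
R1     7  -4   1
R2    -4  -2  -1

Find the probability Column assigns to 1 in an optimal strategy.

2/13

Row minima: R1 → -4, R2 → -4; maximin = -4.
Column maxima: 1 → 7, 2 → -2, 3 → 1; minimax = -2.
-4 ≠ -2, so there is no saddle point; optimal play is mixed.
3 is strictly dominated by 2 (it gives Row strictly more in every row), so Column never plays it.
On the remaining 2×2 (R1, R2 vs 1, 2):
Let Row play R1 with probability p. Expected payoff against 1: 7p + (-4)(1−p) = 11p − 4; against 2: (-4)p + (-2)(1−p) = −2p − 2.
Setting these equal: 11p − 4 = −2p − 2 ⇒ 13p = 2 ⇒ p = 2/13, and the value is (11)·(2/13) − 4 = -30/13.
For Column: with q = P(1), equating R1's and R2's payoffs gives 11q − 4 = −2q − 2 ⇒ q = 2/13.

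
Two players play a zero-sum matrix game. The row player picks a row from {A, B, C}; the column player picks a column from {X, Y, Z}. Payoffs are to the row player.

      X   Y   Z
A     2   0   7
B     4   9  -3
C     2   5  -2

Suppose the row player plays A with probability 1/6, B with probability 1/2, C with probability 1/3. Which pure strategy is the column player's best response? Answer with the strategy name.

If the column player plays X, the row player's expected payoff is (1/6)·2 + (1/2)·4 + (1/3)·2 = 3.
If the column player plays Y, the row player's expected payoff is (1/6)·0 + (1/2)·9 + (1/3)·5 = 37/6.
If the column player plays Z, the row player's expected payoff is (1/6)·7 + (1/2)·(-3) + (1/3)·(-2) = -1.
The column player minimizes the row player's payoff; the smallest is -1, so the best response is Z.

Z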